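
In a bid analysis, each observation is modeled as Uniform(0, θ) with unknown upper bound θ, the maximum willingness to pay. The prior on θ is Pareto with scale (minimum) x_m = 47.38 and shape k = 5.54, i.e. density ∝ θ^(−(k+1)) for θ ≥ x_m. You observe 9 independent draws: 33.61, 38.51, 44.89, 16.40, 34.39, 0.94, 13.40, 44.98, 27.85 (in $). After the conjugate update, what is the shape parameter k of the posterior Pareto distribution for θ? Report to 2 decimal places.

A Pareto(scale x_m, shape k) prior on the upper bound θ of Uniform(0, θ) is conjugate: posterior is Pareto(max(x_m, max xᵢ), k + n).
Sample maximum = 44.98; prior scale x_m = 47.38 → posterior scale = max = 47.38.
Posterior shape = 5.54 + 9 = 14.54.
Posterior shape k = 14.54.

14.54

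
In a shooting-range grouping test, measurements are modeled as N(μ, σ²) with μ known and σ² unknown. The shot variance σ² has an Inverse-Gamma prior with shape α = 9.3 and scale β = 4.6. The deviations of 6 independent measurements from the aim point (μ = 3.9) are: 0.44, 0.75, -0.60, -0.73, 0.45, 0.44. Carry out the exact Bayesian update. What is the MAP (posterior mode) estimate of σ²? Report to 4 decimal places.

0.4227

With known mean μ and an Inverse-Gamma(α, β) prior on σ², the Normal likelihood is conjugate: posterior is Inv-Gamma(α + n/2, β + Σ(xᵢ−μ)²/2).
Σ(xᵢ−μ)² = (0.44)² + (0.75)² + (-0.60)² + (-0.73)² + (0.45)² + (0.44)² = 2.0451.
Posterior: Inv-Gamma(9.3 + 6/2, 4.6 + 2.0451/2) = Inv-Gamma(12.30, 5.62255).
Mode = β/(α+1) = 5.62255/13.30 = 0.4227.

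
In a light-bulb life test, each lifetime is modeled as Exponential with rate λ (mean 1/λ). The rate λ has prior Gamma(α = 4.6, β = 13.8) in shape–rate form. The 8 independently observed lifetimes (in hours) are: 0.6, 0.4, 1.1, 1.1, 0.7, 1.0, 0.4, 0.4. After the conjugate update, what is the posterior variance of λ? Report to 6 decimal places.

0.033136

With a Gamma(shape α, rate β) prior on the exponential rate λ, the posterior after n observations with total T = Σxᵢ is Gamma(α+n, β+T).
Sum of observations T = 5.7 hours; n = 8.
Posterior: Gamma(4.6+8, 13.8+5.7) = Gamma(12.6, 19.5).
Var = α/β² = 0.033136.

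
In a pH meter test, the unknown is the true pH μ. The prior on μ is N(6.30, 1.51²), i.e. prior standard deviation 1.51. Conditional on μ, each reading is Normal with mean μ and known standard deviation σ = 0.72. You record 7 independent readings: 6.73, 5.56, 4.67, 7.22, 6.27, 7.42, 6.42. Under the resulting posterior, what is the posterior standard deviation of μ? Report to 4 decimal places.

For Normal data with known variance σ², a Normal(μ₀, σ₀²) prior on μ is conjugate. Posterior precision = 1/σ₀² + n/σ²; posterior mean is the precision-weighted average of μ₀ and x̄.
σ₀² = 1.51² = 2.2801, σ² = 0.72² = 0.5184; σ² + n·σ₀² = 0.5184 + 7·2.2801 = 16.4791.
Posterior precision = 1/σ₀² + n/σ² = 1/2.2801 + 7/0.5184 = (σ² + n·σ₀²)/(σ₀²σ²) = 16.4791/(2.2801·0.5184); posterior variance σₙ² = σ₀²σ²/(σ² + n·σ₀²) = 2.2801·0.5184/16.4791 = 0.071727.
Posterior SD = √σₙ² = √(2.2801·0.5184/16.4791) = 0.2678.

0.2678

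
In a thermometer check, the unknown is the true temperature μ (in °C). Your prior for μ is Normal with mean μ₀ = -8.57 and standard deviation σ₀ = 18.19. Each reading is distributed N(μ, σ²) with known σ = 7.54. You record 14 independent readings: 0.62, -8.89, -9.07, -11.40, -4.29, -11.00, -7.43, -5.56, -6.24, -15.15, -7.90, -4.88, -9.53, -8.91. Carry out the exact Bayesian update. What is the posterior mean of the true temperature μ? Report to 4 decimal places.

For Normal data with known variance σ², a Normal(μ₀, σ₀²) prior on μ is conjugate. Posterior precision = 1/σ₀² + n/σ²; posterior mean is the precision-weighted average of μ₀ and x̄.
Σxᵢ = 0.62 + (-8.89) + (-9.07) + (-11.40) + (-4.29) + (-11.00) + (-7.43) + (-5.56) + (-6.24) + (-15.15) + (-7.90) + (-4.88) + (-9.53) + (-8.91) = -109.63, so n·x̄ = -109.63.
σ₀² = 18.19² = 330.8761, σ² = 7.54² = 56.8516; σ² + n·σ₀² = 56.8516 + 14·330.8761 = 4689.117.
Posterior mean = (μ₀/σ₀² + n·x̄/σ²)/(1/σ₀² + n/σ²) = (σ²·μ₀ + σ₀²·n·x̄)/(σ² + n·σ₀²) = (56.8516·(-8.57) + 330.8761·(-109.63))/4689.117 = -36761.165055/4689.117 = -7.8397.

-7.8397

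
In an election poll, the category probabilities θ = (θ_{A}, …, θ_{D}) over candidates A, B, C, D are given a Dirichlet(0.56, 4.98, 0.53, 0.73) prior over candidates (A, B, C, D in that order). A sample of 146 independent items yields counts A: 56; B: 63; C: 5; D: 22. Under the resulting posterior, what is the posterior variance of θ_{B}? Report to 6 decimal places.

0.001606

The Dirichlet prior is conjugate to the Multinomial likelihood: each posterior αⱼ = prior αⱼ + observed count nⱼ.
Posterior concentration: (56.56, 67.98, 5.53, 22.73), total = 152.80.
Var[θ_j] = α_j(Σα−α_j)/((Σα)²(Σα+1)) = 67.98·84.82/(152.80²·153.80) = 0.001606.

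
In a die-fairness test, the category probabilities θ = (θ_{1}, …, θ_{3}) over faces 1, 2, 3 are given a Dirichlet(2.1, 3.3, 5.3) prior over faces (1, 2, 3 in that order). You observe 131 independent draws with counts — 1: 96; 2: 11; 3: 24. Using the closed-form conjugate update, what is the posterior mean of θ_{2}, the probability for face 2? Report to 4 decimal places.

0.1009

The Dirichlet prior is conjugate to the Multinomial likelihood: each posterior αⱼ = prior αⱼ + observed count nⱼ.
Posterior concentration: (98.1, 14.3, 29.3), total = 141.7.
E[θ_{2}|data] = α_{2}/Σα = 14.3/141.7 = 0.1009.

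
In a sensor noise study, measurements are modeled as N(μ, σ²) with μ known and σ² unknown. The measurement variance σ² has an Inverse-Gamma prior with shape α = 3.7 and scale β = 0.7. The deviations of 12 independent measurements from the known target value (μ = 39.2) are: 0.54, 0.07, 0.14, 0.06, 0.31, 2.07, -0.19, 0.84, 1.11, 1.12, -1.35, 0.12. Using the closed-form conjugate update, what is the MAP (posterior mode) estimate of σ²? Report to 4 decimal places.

With known mean μ and an Inverse-Gamma(α, β) prior on σ², the Normal likelihood is conjugate: posterior is Inv-Gamma(α + n/2, β + Σ(xᵢ−μ)²/2).
Σ(xᵢ−μ)² = (0.54)² + (0.07)² + (0.14)² + (0.06)² + (0.31)² + (2.07)² + (-0.19)² + (0.84)² + (1.11)² + (1.12)² + (-1.35)² + (0.12)² = 9.7658.
Posterior: Inv-Gamma(3.7 + 12/2, 0.7 + 9.7658/2) = Inv-Gamma(9.70, 5.58290).
Mode = β/(α+1) = 5.58290/10.70 = 0.5218.

0.5218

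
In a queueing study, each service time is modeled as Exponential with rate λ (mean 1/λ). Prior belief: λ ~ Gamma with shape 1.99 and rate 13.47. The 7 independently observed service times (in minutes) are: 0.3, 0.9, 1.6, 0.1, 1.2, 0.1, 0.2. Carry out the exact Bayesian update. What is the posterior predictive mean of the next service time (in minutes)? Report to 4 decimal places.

With a Gamma(shape α, rate β) prior on the exponential rate λ, the posterior after n observations with total T = Σxᵢ is Gamma(α+n, β+T).
Sum of observations T = 4.4 minutes; n = 7.
Posterior: Gamma(1.99+7, 13.47+4.4) = Gamma(8.99, 17.87).
The predictive distribution for the next observation is Lomax; its mean is β/(α−1) = 17.87/7.99 = 2.2365.

2.2365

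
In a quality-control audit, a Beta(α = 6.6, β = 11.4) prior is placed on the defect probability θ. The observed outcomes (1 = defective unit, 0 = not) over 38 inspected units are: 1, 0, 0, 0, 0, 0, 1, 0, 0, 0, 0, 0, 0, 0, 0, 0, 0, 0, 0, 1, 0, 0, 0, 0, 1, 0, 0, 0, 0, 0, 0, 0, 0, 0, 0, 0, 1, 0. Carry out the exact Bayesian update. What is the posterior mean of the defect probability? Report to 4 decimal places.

The Beta prior is conjugate to a Binomial/Bernoulli likelihood; the update adds successes to α and failures to β.
Posterior: Beta(α+k, β+n−k) = Beta(6.6+5, 11.4+33) = Beta(11.6, 44.4).
Posterior mean = α/(α+β) = 11.6/56.0 = 0.2071.

0.2071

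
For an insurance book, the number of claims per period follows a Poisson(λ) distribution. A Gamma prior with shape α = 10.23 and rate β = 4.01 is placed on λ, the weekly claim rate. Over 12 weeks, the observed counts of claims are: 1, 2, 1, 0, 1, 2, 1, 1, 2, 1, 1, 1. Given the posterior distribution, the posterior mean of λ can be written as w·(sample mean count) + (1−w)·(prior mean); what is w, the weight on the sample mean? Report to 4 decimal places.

0.7495

With a Gamma(shape α, rate β) prior, the Poisson likelihood is conjugate: the posterior is Gamma(α + ΣXᵢ, β + n).
Posterior mean = (α₀+S)/(β₀+n) = [n/(β₀+n)]·(S/n) + [β₀/(β₀+n)]·(α₀/β₀), so only n and β₀ enter the weight.
Weight on data w = n/(β₀+n) = 12/(4.01+12) = 12/16.01 = 0.7495.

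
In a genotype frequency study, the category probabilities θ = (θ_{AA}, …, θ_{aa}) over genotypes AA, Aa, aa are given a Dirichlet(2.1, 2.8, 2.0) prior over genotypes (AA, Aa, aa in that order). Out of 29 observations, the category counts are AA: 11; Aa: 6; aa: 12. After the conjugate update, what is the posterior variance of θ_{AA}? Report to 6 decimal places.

0.006280

The Dirichlet prior is conjugate to the Multinomial likelihood: each posterior αⱼ = prior αⱼ + observed count nⱼ.
Posterior concentration: (13.1, 8.8, 14.0), total = 35.9.
Var[θ_j] = α_j(Σα−α_j)/((Σα)²(Σα+1)) = 13.1·22.8/(35.9²·36.9) = 0.006280.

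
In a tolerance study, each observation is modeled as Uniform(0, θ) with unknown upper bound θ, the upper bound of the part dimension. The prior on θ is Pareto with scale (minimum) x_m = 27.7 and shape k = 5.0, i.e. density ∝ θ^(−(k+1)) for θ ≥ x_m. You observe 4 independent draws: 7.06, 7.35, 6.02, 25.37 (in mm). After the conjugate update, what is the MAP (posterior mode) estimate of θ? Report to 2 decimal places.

27.70

A Pareto(scale x_m, shape k) prior on the upper bound θ of Uniform(0, θ) is conjugate: posterior is Pareto(max(x_m, max xᵢ), k + n).
Sample maximum = 25.37; prior scale x_m = 27.7 → posterior scale = max = 27.70.
Posterior shape = 5.0 + 4 = 9.0.
The Pareto density is decreasing on [x_m, ∞), so the mode is x_m = 27.70.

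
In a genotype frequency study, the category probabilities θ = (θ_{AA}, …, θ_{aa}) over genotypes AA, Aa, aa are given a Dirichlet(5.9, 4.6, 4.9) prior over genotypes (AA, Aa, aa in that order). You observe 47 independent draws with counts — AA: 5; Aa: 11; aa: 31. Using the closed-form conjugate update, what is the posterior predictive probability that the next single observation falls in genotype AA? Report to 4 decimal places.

The Dirichlet prior is conjugate to the Multinomial likelihood: each posterior αⱼ = prior αⱼ + observed count nⱼ.
Posterior concentration: (10.9, 15.6, 35.9), total = 62.4.
P(next = AA | data) = α_{AA}/Σα = 0.1747.

0.1747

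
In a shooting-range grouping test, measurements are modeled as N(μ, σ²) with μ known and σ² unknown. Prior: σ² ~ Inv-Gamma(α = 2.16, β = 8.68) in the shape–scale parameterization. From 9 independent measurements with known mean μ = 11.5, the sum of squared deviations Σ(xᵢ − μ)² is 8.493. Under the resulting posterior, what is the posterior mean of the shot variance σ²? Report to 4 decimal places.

2.2838

With known mean μ and an Inverse-Gamma(α, β) prior on σ², the Normal likelihood is conjugate: posterior is Inv-Gamma(α + n/2, β + Σ(xᵢ−μ)²/2).
Posterior: Inv-Gamma(2.16 + 9/2, 8.68 + 8.493/2) = Inv-Gamma(6.66, 12.9265).
E[σ²|data] = β/(α−1) = 12.9265/5.66 = 2.2838.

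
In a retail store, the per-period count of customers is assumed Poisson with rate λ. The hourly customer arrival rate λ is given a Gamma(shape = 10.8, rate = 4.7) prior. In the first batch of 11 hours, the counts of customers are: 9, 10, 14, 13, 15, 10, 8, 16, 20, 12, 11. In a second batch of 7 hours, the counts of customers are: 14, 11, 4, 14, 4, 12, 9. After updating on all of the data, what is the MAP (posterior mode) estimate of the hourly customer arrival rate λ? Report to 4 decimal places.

9.5066

With a Gamma(shape α, rate β) prior, the Poisson likelihood is conjugate: the posterior is Gamma(α + ΣXᵢ, β + n).
Batch 1: sum of counts S = 138 over n = 11 hours.
After batch 1: Gamma(α+S, β+n) = Gamma(10.8+138, 4.7+11) = Gamma(148.8, 15.7).
Batch 2: sum of counts S = 68 over n = 7 hours.
After batch 2: Gamma(α+S, β+n) = Gamma(148.8+68, 15.7+7) = Gamma(216.8, 22.7).
Mode of Gamma(α,β) for α≥1 is (α−1)/β = 215.8/22.7 = 9.5066.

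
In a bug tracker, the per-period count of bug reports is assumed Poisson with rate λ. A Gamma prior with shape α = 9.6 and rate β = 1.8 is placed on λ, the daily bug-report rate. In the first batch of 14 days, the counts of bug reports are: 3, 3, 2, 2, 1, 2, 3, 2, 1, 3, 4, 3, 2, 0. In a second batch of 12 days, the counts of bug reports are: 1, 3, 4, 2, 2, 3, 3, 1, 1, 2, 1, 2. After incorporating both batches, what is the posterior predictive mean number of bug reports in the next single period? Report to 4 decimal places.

2.3597

With a Gamma(shape α, rate β) prior, the Poisson likelihood is conjugate: the posterior is Gamma(α + ΣXᵢ, β + n).
Batch 1: sum of counts S = 31 over n = 14 days.
After batch 1: Gamma(α+S, β+n) = Gamma(9.6+31, 1.8+14) = Gamma(40.6, 15.8).
Batch 2: sum of counts S = 25 over n = 12 days.
After batch 2: Gamma(α+S, β+n) = Gamma(40.6+25, 15.8+12) = Gamma(65.6, 27.8).
The predictive distribution for one future period is NegBinom with mean α/β = 2.3597.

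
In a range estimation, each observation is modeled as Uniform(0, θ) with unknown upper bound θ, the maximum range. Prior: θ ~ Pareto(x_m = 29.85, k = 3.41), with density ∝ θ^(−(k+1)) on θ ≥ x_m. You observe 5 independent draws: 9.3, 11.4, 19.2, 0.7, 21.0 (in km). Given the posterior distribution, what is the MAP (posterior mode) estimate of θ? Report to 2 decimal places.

29.85

A Pareto(scale x_m, shape k) prior on the upper bound θ of Uniform(0, θ) is conjugate: posterior is Pareto(max(x_m, max xᵢ), k + n).
Sample maximum = 21.0; prior scale x_m = 29.85 → posterior scale = max = 29.85.
Posterior shape = 3.41 + 5 = 8.41.
The Pareto density is decreasing on [x_m, ∞), so the mode is x_m = 29.85.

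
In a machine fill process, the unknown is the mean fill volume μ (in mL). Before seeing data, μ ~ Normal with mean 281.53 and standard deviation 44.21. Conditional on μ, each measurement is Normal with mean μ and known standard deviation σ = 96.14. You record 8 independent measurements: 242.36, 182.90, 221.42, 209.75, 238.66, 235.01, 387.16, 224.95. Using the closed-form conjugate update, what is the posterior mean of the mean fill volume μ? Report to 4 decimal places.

257.1738

For Normal data with known variance σ², a Normal(μ₀, σ₀²) prior on μ is conjugate. Posterior precision = 1/σ₀² + n/σ²; posterior mean is the precision-weighted average of μ₀ and x̄.
Σxᵢ = 242.36 + 182.90 + 221.42 + 209.75 + 238.66 + 235.01 + 387.16 + 224.95 = 1942.21, so n·x̄ = 1942.21.
σ₀² = 44.21² = 1954.5241, σ² = 96.14² = 9242.8996; σ² + n·σ₀² = 9242.8996 + 8·1954.5241 = 24879.0924.
Posterior mean = (μ₀/σ₀² + n·x̄/σ²)/(1/σ₀² + n/σ²) = (σ²·μ₀ + σ₀²·n·x̄)/(σ² + n·σ₀²) = (9242.8996·281.53 + 1954.5241·1942.21)/24879.0924 = 6398249.776649/24879.0924 = 257.1738.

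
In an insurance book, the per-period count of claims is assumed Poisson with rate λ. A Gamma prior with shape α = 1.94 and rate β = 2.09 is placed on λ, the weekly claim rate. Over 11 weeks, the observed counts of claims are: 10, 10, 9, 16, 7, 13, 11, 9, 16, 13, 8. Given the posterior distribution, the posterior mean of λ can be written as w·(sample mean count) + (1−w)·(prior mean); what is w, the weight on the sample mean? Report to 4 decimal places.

With a Gamma(shape α, rate β) prior, the Poisson likelihood is conjugate: the posterior is Gamma(α + ΣXᵢ, β + n).
Posterior mean = (α₀+S)/(β₀+n) = [n/(β₀+n)]·(S/n) + [β₀/(β₀+n)]·(α₀/β₀), so only n and β₀ enter the weight.
Weight on data w = n/(β₀+n) = 11/(2.09+11) = 11/13.09 = 0.8403.

0.8403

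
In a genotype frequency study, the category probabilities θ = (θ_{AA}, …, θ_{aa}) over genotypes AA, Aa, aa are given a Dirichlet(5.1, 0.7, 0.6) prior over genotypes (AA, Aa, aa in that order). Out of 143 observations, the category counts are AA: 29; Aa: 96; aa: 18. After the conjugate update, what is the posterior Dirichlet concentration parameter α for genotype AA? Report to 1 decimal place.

34.1

The Dirichlet prior is conjugate to the Multinomial likelihood: each posterior αⱼ = prior αⱼ + observed count nⱼ.
Posterior concentration: (34.1, 96.7, 18.6), total = 149.4.
α_{AA} = 5.1 + 29 = 34.1.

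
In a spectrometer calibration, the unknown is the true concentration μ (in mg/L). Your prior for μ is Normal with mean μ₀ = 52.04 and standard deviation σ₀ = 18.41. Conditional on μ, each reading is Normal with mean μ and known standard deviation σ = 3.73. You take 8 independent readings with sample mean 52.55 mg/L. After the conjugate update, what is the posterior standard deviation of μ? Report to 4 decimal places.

1.3154

For Normal data with known variance σ², a Normal(μ₀, σ₀²) prior on μ is conjugate. Posterior precision = 1/σ₀² + n/σ²; posterior mean is the precision-weighted average of μ₀ and x̄.
σ₀² = 18.41² = 338.9281, σ² = 3.73² = 13.9129; σ² + n·σ₀² = 13.9129 + 8·338.9281 = 2725.3377.
Posterior precision = 1/σ₀² + n/σ² = 1/338.9281 + 8/13.9129 = (σ² + n·σ₀²)/(σ₀²σ²) = 2725.3377/(338.9281·13.9129); posterior variance σₙ² = σ₀²σ²/(σ² + n·σ₀²) = 338.9281·13.9129/2725.3377 = 1.730234.
Posterior SD = √σₙ² = √(338.9281·13.9129/2725.3377) = 1.3154.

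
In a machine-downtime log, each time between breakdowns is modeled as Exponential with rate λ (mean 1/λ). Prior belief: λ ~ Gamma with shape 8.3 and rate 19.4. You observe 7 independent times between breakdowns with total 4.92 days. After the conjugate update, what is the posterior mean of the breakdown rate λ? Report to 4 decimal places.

With a Gamma(shape α, rate β) prior on the exponential rate λ, the posterior after n observations with total T = Σxᵢ is Gamma(α+n, β+T).
Posterior: Gamma(8.3+7, 19.4+4.92) = Gamma(15.3, 24.32).
Posterior mean of λ = α/β = 15.3/24.32 = 0.6291.

0.6291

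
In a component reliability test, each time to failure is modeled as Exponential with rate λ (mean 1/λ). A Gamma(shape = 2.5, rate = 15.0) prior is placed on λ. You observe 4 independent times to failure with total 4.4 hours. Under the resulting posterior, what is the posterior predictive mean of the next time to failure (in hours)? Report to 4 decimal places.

With a Gamma(shape α, rate β) prior on the exponential rate λ, the posterior after n observations with total T = Σxᵢ is Gamma(α+n, β+T).
Posterior: Gamma(2.5+4, 15.0+4.4) = Gamma(6.5, 19.4).
The predictive distribution for the next observation is Lomax; its mean is β/(α−1) = 19.4/5.5 = 3.5273.

3.5273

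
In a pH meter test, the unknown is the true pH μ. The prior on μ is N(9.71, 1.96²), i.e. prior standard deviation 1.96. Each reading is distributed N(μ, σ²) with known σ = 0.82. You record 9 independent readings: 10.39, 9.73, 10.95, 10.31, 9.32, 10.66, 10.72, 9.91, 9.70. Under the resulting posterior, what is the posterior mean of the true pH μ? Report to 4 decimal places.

10.1787

For Normal data with known variance σ², a Normal(μ₀, σ₀²) prior on μ is conjugate. Posterior precision = 1/σ₀² + n/σ²; posterior mean is the precision-weighted average of μ₀ and x̄.
Σxᵢ = 10.39 + 9.73 + 10.95 + 10.31 + 9.32 + 10.66 + 10.72 + 9.91 + 9.70 = 91.69, so n·x̄ = 91.69.
σ₀² = 1.96² = 3.8416, σ² = 0.82² = 0.6724; σ² + n·σ₀² = 0.6724 + 9·3.8416 = 35.2468.
Posterior mean = (μ₀/σ₀² + n·x̄/σ²)/(1/σ₀² + n/σ²) = (σ²·μ₀ + σ₀²·n·x̄)/(σ² + n·σ₀²) = (0.6724·9.71 + 3.8416·91.69)/35.2468 = 358.765308/35.2468 = 10.1787.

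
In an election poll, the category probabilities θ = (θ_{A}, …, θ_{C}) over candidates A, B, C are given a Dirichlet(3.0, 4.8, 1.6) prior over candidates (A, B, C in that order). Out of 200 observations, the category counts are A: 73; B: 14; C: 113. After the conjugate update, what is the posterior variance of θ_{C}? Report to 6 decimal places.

The Dirichlet prior is conjugate to the Multinomial likelihood: each posterior αⱼ = prior αⱼ + observed count nⱼ.
Posterior concentration: (76.0, 18.8, 114.6), total = 209.4.
Var[θ_j] = α_j(Σα−α_j)/((Σα)²(Σα+1)) = 114.6·94.8/(209.4²·210.4) = 0.001178.

0.001178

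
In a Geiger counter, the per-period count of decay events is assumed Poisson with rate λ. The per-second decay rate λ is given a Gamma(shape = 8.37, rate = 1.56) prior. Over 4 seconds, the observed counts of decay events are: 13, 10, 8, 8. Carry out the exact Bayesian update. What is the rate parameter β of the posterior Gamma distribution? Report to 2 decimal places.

With a Gamma(shape α, rate β) prior, the Poisson likelihood is conjugate: the posterior is Gamma(α + ΣXᵢ, β + n).
Sum of counts S = 39 over n = 4 seconds.
Posterior: Gamma(α+S, β+n) = Gamma(8.37+39, 1.56+4) = Gamma(47.37, 5.56).
Posterior β = 5.56.

5.56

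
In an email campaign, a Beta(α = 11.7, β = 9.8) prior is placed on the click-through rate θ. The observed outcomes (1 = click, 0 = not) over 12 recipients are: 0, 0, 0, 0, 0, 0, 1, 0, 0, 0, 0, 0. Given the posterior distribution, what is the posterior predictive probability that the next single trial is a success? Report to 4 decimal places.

The Beta prior is conjugate to a Binomial/Bernoulli likelihood; the update adds successes to α and failures to β.
Posterior: Beta(α+k, β+n−k) = Beta(11.7+1, 9.8+11) = Beta(12.7, 20.8).
For a single future Bernoulli trial, P(success | data) = α/(α+β) = 0.3791.

0.3791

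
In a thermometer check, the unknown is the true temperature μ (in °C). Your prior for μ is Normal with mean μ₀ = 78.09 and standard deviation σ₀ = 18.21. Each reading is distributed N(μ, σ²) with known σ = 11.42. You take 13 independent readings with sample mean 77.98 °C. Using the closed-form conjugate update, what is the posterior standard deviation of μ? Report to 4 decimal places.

3.1205

For Normal data with known variance σ², a Normal(μ₀, σ₀²) prior on μ is conjugate. Posterior precision = 1/σ₀² + n/σ²; posterior mean is the precision-weighted average of μ₀ and x̄.
σ₀² = 18.21² = 331.6041, σ² = 11.42² = 130.4164; σ² + n·σ₀² = 130.4164 + 13·331.6041 = 4441.2697.
Posterior precision = 1/σ₀² + n/σ² = 1/331.6041 + 13/130.4164 = (σ² + n·σ₀²)/(σ₀²σ²) = 4441.2697/(331.6041·130.4164); posterior variance σₙ² = σ₀²σ²/(σ² + n·σ₀²) = 331.6041·130.4164/4441.2697 = 9.737444.
Posterior SD = √σₙ² = √(331.6041·130.4164/4441.2697) = 3.1205.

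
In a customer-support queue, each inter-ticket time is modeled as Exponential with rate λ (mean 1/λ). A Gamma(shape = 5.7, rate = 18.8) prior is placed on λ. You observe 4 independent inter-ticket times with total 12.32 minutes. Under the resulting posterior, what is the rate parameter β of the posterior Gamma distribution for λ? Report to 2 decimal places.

31.12

With a Gamma(shape α, rate β) prior on the exponential rate λ, the posterior after n observations with total T = Σxᵢ is Gamma(α+n, β+T).
Posterior: Gamma(5.7+4, 18.8+12.32) = Gamma(9.7, 31.12).
Posterior β = 31.12.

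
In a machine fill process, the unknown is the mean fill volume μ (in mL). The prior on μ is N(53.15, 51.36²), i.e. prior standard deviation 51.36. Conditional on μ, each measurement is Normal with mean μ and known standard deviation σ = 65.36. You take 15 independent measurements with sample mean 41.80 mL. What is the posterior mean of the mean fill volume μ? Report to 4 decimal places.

For Normal data with known variance σ², a Normal(μ₀, σ₀²) prior on μ is conjugate. Posterior precision = 1/σ₀² + n/σ²; posterior mean is the precision-weighted average of μ₀ and x̄.
n·x̄ = 15·41.80 = 627.
σ₀² = 51.36² = 2637.8496, σ² = 65.36² = 4271.9296; σ² + n·σ₀² = 4271.9296 + 15·2637.8496 = 43839.6736.
Posterior mean = (μ₀/σ₀² + n·x̄/σ²)/(1/σ₀² + n/σ²) = (σ²·μ₀ + σ₀²·n·x̄)/(σ² + n·σ₀²) = (4271.9296·53.15 + 2637.8496·627)/43839.6736 = 1880984.75744/43839.6736 = 42.9060.

42.9060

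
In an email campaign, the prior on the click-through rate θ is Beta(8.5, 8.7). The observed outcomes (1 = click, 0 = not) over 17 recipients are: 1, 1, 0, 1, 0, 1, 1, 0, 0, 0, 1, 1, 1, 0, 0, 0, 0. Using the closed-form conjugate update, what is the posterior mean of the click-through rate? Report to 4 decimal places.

The Beta prior is conjugate to a Binomial/Bernoulli likelihood; the update adds successes to α and failures to β.
Posterior: Beta(α+k, β+n−k) = Beta(8.5+8, 8.7+9) = Beta(16.5, 17.7).
Posterior mean = α/(α+β) = 16.5/34.2 = 0.4825.

0.4825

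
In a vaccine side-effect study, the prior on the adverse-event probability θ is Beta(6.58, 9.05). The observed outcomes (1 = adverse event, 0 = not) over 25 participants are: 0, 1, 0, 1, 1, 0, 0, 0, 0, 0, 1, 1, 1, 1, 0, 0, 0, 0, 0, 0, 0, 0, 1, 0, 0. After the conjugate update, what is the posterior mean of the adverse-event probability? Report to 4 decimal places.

0.3588

The Beta prior is conjugate to a Binomial/Bernoulli likelihood; the update adds successes to α and failures to β.
Posterior: Beta(α+k, β+n−k) = Beta(6.58+8, 9.05+17) = Beta(14.58, 26.05).
Posterior mean = α/(α+β) = 14.58/40.63 = 0.3588.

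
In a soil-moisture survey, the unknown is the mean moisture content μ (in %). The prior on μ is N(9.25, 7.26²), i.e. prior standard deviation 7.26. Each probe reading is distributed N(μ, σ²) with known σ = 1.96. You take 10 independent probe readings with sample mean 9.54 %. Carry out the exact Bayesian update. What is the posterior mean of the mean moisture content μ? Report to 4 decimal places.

9.5379

For Normal data with known variance σ², a Normal(μ₀, σ₀²) prior on μ is conjugate. Posterior precision = 1/σ₀² + n/σ²; posterior mean is the precision-weighted average of μ₀ and x̄.
n·x̄ = 10·9.54 = 95.4.
σ₀² = 7.26² = 52.7076, σ² = 1.96² = 3.8416; σ² + n·σ₀² = 3.8416 + 10·52.7076 = 530.9176.
Posterior mean = (μ₀/σ₀² + n·x̄/σ²)/(1/σ₀² + n/σ²) = (σ²·μ₀ + σ₀²·n·x̄)/(σ² + n·σ₀²) = (3.8416·9.25 + 52.7076·95.4)/530.9176 = 5063.83984/530.9176 = 9.5379.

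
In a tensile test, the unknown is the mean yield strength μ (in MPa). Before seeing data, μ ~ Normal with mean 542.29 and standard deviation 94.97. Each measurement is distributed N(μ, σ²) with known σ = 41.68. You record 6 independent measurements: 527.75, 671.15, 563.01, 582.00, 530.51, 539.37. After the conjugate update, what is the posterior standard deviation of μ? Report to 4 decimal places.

16.7491

For Normal data with known variance σ², a Normal(μ₀, σ₀²) prior on μ is conjugate. Posterior precision = 1/σ₀² + n/σ²; posterior mean is the precision-weighted average of μ₀ and x̄.
σ₀² = 94.97² = 9019.3009, σ² = 41.68² = 1737.2224; σ² + n·σ₀² = 1737.2224 + 6·9019.3009 = 55853.0278.
Posterior precision = 1/σ₀² + n/σ² = 1/9019.3009 + 6/1737.2224 = (σ² + n·σ₀²)/(σ₀²σ²) = 55853.0278/(9019.3009·1737.2224); posterior variance σₙ² = σ₀²σ²/(σ² + n·σ₀²) = 9019.3009·1737.2224/55853.0278 = 280.531462.
Posterior SD = √σₙ² = √(9019.3009·1737.2224/55853.0278) = 16.7491.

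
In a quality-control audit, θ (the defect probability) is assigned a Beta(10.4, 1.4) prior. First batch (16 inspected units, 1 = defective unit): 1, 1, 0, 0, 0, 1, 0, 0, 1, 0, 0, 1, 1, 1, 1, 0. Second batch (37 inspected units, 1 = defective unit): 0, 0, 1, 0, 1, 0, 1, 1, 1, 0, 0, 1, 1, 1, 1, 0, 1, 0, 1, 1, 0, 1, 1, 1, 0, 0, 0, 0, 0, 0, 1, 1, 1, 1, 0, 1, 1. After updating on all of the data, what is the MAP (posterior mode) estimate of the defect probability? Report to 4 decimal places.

The Beta prior is conjugate to a Binomial/Bernoulli likelihood; the update adds successes to α and failures to β.
After batch 1: Beta(10.4+8, 1.4+8) = Beta(18.4, 9.4).
After batch 2: Beta(18.4+21, 9.4+16) = Beta(39.4, 25.4).
Mode of Beta(a,b) for a,b>1 is (a−1)/(a+b−2) = 38.4/62.8 = 0.6115.

0.6115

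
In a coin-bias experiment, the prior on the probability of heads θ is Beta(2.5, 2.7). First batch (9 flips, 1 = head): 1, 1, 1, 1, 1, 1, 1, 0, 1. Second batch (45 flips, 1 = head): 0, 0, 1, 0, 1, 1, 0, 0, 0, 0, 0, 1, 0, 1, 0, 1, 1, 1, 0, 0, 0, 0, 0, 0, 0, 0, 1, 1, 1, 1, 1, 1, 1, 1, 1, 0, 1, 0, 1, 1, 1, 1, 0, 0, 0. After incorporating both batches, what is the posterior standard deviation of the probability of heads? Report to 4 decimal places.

The Beta prior is conjugate to a Binomial/Bernoulli likelihood; the update adds successes to α and failures to β.
After batch 1: Beta(2.5+8, 2.7+1) = Beta(10.5, 3.7).
After batch 2: Beta(10.5+22, 3.7+23) = Beta(32.5, 26.7).
Var = αβ/((α+β)²(α+β+1)) = 32.5·26.7/(59.2²·60.2) = 0.00411296; SD = √0.00411296 = 0.0641.

0.0641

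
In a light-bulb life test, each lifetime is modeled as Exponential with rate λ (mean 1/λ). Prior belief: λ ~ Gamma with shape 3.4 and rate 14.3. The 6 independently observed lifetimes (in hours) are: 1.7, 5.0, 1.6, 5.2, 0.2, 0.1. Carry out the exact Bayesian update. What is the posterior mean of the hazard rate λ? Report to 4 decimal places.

With a Gamma(shape α, rate β) prior on the exponential rate λ, the posterior after n observations with total T = Σxᵢ is Gamma(α+n, β+T).
Sum of observations T = 13.8 hours; n = 6.
Posterior: Gamma(3.4+6, 14.3+13.8) = Gamma(9.4, 28.1).
Posterior mean of λ = α/β = 9.4/28.1 = 0.3345.

0.3345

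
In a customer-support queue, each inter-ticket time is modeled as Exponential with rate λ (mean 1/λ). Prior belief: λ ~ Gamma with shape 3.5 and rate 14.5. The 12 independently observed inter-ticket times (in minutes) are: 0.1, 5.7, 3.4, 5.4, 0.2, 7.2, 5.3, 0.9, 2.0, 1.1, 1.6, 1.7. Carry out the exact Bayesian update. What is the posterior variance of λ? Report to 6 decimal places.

0.006429

With a Gamma(shape α, rate β) prior on the exponential rate λ, the posterior after n observations with total T = Σxᵢ is Gamma(α+n, β+T).
Sum of observations T = 34.6 minutes; n = 12.
Posterior: Gamma(3.5+12, 14.5+34.6) = Gamma(15.5, 49.1).
Var = α/β² = 0.006429.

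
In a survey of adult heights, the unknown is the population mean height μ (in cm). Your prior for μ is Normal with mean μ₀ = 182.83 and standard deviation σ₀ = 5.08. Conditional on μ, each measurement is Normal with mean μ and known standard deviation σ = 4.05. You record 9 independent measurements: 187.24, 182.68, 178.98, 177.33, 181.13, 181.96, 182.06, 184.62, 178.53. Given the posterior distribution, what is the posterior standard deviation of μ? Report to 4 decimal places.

For Normal data with known variance σ², a Normal(μ₀, σ₀²) prior on μ is conjugate. Posterior precision = 1/σ₀² + n/σ²; posterior mean is the precision-weighted average of μ₀ and x̄.
σ₀² = 5.08² = 25.8064, σ² = 4.05² = 16.4025; σ² + n·σ₀² = 16.4025 + 9·25.8064 = 248.6601.
Posterior precision = 1/σ₀² + n/σ² = 1/25.8064 + 9/16.4025 = (σ² + n·σ₀²)/(σ₀²σ²) = 248.6601/(25.8064·16.4025); posterior variance σₙ² = σ₀²σ²/(σ² + n·σ₀²) = 25.8064·16.4025/248.6601 = 1.702281.
Posterior SD = √σₙ² = √(25.8064·16.4025/248.6601) = 1.3047.

1.3047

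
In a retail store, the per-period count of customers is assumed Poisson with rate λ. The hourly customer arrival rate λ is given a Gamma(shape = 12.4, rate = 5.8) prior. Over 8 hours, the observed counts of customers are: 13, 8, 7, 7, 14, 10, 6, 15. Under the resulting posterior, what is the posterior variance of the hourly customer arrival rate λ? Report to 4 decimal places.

With a Gamma(shape α, rate β) prior, the Poisson likelihood is conjugate: the posterior is Gamma(α + ΣXᵢ, β + n).
Sum of counts S = 80 over n = 8 hours.
Posterior: Gamma(α+S, β+n) = Gamma(12.4+80, 5.8+8) = Gamma(92.4, 13.8).
Var = α/β² = 92.4/13.8² = 0.4852.

0.4852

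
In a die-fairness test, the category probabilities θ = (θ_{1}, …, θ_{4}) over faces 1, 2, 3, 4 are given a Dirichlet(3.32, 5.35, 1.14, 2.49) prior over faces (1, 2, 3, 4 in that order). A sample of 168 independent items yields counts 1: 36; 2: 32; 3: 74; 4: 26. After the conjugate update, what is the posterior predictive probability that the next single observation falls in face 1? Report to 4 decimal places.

0.2181

The Dirichlet prior is conjugate to the Multinomial likelihood: each posterior αⱼ = prior αⱼ + observed count nⱼ.
Posterior concentration: (39.32, 37.35, 75.14, 28.49), total = 180.30.
P(next = 1 | data) = α_{1}/Σα = 0.2181.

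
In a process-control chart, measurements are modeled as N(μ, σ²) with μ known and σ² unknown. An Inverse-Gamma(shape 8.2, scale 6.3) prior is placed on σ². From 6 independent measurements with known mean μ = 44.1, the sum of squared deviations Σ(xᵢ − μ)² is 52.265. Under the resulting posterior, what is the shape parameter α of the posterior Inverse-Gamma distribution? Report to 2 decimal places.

With known mean μ and an Inverse-Gamma(α, β) prior on σ², the Normal likelihood is conjugate: posterior is Inv-Gamma(α + n/2, β + Σ(xᵢ−μ)²/2).
Posterior: Inv-Gamma(8.2 + 6/2, 6.3 + 52.265/2) = Inv-Gamma(11.20, 32.4325).
Posterior α = 11.20.

11.20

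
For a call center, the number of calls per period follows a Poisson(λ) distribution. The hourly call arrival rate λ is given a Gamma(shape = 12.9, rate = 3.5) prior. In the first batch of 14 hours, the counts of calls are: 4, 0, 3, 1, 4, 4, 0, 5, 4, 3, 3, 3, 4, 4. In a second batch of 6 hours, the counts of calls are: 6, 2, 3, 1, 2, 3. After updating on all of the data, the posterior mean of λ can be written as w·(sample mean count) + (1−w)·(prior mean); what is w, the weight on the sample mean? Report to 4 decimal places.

0.8511

With a Gamma(shape α, rate β) prior, the Poisson likelihood is conjugate: the posterior is Gamma(α + ΣXᵢ, β + n).
Total number of hours: n = 14 + 6 = 20.
Posterior mean = (α₀+S)/(β₀+n) = [n/(β₀+n)]·(S/n) + [β₀/(β₀+n)]·(α₀/β₀), so only n and β₀ enter the weight.
Weight on data w = n/(β₀+n) = 20/(3.5+20) = 20/23.5 = 0.8511.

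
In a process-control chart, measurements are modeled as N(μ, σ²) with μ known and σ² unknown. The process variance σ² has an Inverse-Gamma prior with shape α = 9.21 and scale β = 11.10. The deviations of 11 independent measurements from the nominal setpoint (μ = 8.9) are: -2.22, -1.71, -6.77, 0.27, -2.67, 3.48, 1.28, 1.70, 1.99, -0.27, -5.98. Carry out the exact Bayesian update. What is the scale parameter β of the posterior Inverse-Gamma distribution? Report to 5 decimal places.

With known mean μ and an Inverse-Gamma(α, β) prior on σ², the Normal likelihood is conjugate: posterior is Inv-Gamma(α + n/2, β + Σ(xᵢ−μ)²/2).
Σ(xᵢ−μ)² = (-2.22)² + (-1.71)² + (-6.77)² + (0.27)² + (-2.67)² + (3.48)² + (1.28)² + (1.70)² + (1.99)² + (-0.27)² + (-5.98)² = 117.3194.
Posterior: Inv-Gamma(9.21 + 11/2, 11.10 + 117.3194/2) = Inv-Gamma(14.71, 69.75970).
Posterior β = 69.75970.

69.75970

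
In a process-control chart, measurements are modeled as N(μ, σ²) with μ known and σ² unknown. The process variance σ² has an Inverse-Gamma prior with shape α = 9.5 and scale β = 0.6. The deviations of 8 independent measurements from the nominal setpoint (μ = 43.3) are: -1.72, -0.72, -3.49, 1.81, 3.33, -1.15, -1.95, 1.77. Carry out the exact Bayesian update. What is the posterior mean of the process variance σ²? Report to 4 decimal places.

With known mean μ and an Inverse-Gamma(α, β) prior on σ², the Normal likelihood is conjugate: posterior is Inv-Gamma(α + n/2, β + Σ(xᵢ−μ)²/2).
Σ(xᵢ−μ)² = (-1.72)² + (-0.72)² + (-3.49)² + (1.81)² + (3.33)² + (-1.15)² + (-1.95)² + (1.77)² = 38.2798.
Posterior: Inv-Gamma(9.5 + 8/2, 0.6 + 38.2798/2) = Inv-Gamma(13.50, 19.73990).
E[σ²|data] = β/(α−1) = 19.73990/12.50 = 1.5792.

1.5792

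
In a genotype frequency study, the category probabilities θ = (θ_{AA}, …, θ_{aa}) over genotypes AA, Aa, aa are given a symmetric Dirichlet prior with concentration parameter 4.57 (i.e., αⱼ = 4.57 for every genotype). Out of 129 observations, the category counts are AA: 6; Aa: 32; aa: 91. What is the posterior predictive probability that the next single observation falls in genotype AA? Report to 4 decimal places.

0.0741

The Dirichlet prior is conjugate to the Multinomial likelihood: each posterior αⱼ = prior αⱼ + observed count nⱼ.
Posterior concentration: (10.57, 36.57, 95.57), total = 142.71.
P(next = AA | data) = α_{AA}/Σα = 0.0741.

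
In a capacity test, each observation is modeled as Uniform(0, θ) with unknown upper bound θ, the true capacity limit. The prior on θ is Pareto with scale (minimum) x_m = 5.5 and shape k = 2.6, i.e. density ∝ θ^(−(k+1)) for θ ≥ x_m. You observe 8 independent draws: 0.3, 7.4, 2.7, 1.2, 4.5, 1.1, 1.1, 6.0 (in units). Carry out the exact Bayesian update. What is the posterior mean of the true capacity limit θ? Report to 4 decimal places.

A Pareto(scale x_m, shape k) prior on the upper bound θ of Uniform(0, θ) is conjugate: posterior is Pareto(max(x_m, max xᵢ), k + n).
Sample maximum = 7.4; prior scale x_m = 5.5 → posterior scale = max = 7.4.
Posterior shape = 2.6 + 8 = 10.6.
E[θ|data] = k·x_m/(k−1) = 10.6·7.4/9.6 = 8.1708.

8.1708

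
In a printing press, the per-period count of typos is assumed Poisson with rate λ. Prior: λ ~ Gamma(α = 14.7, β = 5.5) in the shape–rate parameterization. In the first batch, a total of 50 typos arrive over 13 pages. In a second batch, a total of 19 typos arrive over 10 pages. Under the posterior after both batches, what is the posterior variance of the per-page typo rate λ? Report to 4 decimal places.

0.1030

With a Gamma(shape α, rate β) prior, the Poisson likelihood is conjugate: the posterior is Gamma(α + ΣXᵢ, β + n).
After batch 1: Gamma(α+S, β+n) = Gamma(14.7+50, 5.5+13) = Gamma(64.7, 18.5).
After batch 2: Gamma(α+S, β+n) = Gamma(64.7+19, 18.5+10) = Gamma(83.7, 28.5).
Var = α/β² = 83.7/28.5² = 0.1030.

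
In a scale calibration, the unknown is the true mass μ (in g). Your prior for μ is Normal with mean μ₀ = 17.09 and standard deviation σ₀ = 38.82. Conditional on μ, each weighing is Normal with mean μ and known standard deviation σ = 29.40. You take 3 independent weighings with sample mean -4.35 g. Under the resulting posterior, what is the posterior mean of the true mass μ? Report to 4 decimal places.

-0.9088

For Normal data with known variance σ², a Normal(μ₀, σ₀²) prior on μ is conjugate. Posterior precision = 1/σ₀² + n/σ²; posterior mean is the precision-weighted average of μ₀ and x̄.
n·x̄ = 3·(-4.35) = -13.05.
σ₀² = 38.82² = 1506.9924, σ² = 29.40² = 864.36; σ² + n·σ₀² = 864.36 + 3·1506.9924 = 5385.3372.
Posterior mean = (μ₀/σ₀² + n·x̄/σ²)/(1/σ₀² + n/σ²) = (σ²·μ₀ + σ₀²·n·x̄)/(σ² + n·σ₀²) = (864.36·17.09 + 1506.9924·(-13.05))/5385.3372 = -4894.33842/5385.3372 = -0.9088.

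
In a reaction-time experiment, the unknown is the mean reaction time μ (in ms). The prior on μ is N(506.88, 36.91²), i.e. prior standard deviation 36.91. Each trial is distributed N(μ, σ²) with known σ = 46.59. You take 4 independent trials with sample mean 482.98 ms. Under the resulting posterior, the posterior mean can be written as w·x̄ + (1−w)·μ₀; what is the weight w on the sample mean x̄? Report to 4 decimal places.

For Normal data with known variance σ², a Normal(μ₀, σ₀²) prior on μ is conjugate. Posterior precision = 1/σ₀² + n/σ²; posterior mean is the precision-weighted average of μ₀ and x̄.
σ₀² = 36.91² = 1362.3481, σ² = 46.59² = 2170.6281. Prior precision 1/σ₀² = 1/1362.3481; data precision n/σ² = 4/2170.6281.
w = (n/σ²)/(1/σ₀² + n/σ²) = n·σ₀²/(σ² + n·σ₀²) = 4·1362.3481/(2170.6281 + 4·1362.3481) = 5449.3924/7620.0205 = 0.7151.

0.7151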